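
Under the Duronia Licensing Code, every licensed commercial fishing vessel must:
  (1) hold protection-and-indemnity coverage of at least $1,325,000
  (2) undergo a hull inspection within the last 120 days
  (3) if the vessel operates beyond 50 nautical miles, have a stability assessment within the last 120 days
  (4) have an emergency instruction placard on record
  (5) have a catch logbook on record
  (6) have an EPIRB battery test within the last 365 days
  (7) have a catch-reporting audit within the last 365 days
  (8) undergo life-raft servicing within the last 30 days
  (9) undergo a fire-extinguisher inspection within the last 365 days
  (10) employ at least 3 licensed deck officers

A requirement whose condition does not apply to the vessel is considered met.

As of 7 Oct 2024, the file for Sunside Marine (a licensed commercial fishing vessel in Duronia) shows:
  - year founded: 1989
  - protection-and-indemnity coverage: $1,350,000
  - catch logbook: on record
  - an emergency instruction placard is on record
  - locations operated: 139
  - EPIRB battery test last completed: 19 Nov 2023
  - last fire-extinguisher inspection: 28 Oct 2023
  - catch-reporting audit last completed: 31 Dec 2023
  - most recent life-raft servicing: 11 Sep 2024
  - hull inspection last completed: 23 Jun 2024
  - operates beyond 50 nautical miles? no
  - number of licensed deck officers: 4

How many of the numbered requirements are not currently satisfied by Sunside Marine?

0

1. protection-and-indemnity coverage $1,350,000 ≥ $1,325,000 → met
2. hull inspection 106 days ago vs limit 120 → met
3. condition 'operates beyond 50 nautical miles' does not hold → requirement n/a → met
4. emergency instruction placard present → met
5. catch logbook present → met
6. EPIRB battery test 323 days ago vs limit 365 → met
7. catch-reporting audit 281 days ago vs limit 365 → met
8. life-raft servicing 26 days ago vs limit 30 → met
9. fire-extinguisher inspection 345 days ago vs limit 365 → met
10. licensed deck officers 4 ≥ 3 → met
Not met: 0 of 10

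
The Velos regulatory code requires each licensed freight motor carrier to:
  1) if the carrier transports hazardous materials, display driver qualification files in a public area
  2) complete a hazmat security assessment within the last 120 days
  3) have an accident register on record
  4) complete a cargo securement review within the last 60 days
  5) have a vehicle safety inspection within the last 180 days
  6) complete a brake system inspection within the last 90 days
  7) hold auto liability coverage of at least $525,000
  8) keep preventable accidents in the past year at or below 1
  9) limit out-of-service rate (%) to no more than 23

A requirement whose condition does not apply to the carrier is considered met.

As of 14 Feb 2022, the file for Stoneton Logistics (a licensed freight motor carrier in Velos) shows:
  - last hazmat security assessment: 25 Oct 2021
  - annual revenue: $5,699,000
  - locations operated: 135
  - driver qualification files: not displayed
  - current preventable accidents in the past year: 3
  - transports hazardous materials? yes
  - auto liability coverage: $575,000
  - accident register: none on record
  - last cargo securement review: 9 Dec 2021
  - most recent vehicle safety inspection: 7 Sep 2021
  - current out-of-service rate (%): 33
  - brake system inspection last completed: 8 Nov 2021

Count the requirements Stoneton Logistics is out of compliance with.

1. condition 'transports hazardous materials' holds; driver qualification files absent → not met
2. hazmat security assessment 112 days ago vs limit 120 → met
3. accident register absent → not met
4. cargo securement review 67 days ago vs limit 60 → not met
5. vehicle safety inspection 160 days ago vs limit 180 → met
6. brake system inspection 98 days ago vs limit 90 → not met
7. auto liability coverage $575,000 ≥ $525,000 → met
8. preventable accidents in the past year 3 > 1 → not met
9. out-of-service rate (%) 33 > 23 → not met
Not met: 6 of 9

6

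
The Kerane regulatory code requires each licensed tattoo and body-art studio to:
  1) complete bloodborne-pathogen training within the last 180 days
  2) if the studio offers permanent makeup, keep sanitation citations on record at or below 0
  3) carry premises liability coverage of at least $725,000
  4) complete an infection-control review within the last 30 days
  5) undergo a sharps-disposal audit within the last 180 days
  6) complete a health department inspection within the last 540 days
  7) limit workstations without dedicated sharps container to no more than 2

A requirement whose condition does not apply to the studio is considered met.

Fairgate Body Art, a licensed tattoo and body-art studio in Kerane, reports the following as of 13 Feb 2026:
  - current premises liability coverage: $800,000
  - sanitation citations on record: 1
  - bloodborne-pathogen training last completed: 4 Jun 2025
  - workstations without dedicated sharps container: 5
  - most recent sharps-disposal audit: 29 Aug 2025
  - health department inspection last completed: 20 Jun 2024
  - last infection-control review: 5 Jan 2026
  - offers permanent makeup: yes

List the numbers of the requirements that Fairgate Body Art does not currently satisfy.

1, 2, 4, 6, 7

1. bloodborne-pathogen training 254 days ago vs limit 180 → not met
2. condition 'offers permanent makeup' holds; sanitation citations on record 1 > 0 → not met
3. premises liability coverage $800,000 ≥ $725,000 → met
4. infection-control review 39 days ago vs limit 30 → not met
5. sharps-disposal audit 168 days ago vs limit 180 → met
6. health department inspection 603 days ago vs limit 540 → not met
7. workstations without dedicated sharps container 5 > 2 → not met
Not met: 1, 2, 4, 6, 7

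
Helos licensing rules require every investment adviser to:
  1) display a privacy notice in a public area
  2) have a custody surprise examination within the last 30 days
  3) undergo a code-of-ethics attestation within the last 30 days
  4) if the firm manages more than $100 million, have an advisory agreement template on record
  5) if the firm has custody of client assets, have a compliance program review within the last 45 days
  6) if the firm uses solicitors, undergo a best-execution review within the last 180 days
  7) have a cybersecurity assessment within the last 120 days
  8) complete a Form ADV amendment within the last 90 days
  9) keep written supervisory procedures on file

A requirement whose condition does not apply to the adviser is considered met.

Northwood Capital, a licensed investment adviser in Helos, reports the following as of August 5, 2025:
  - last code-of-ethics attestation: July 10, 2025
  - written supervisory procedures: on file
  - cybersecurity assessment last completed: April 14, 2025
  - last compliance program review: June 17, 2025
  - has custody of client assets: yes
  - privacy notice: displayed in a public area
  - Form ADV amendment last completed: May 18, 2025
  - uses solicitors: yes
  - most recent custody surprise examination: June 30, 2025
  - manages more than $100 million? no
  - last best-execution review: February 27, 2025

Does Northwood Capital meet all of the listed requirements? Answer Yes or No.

1. privacy notice present → met
2. custody surprise examination 36 days ago vs limit 30 → not met
3. code-of-ethics attestation 26 days ago vs limit 30 → met
4. condition 'manages more than $100 million' does not hold → requirement n/a → met
5. condition 'has custody of client assets' holds; compliance program review 49 days ago vs limit 45 → not met
6. condition 'uses solicitors' holds; best-execution review 159 days ago vs limit 180 → met
7. cybersecurity assessment 113 days ago vs limit 120 → met
8. Form ADV amendment 79 days ago vs limit 90 → met
9. written supervisory procedures present → met
Not met: 2, 5

No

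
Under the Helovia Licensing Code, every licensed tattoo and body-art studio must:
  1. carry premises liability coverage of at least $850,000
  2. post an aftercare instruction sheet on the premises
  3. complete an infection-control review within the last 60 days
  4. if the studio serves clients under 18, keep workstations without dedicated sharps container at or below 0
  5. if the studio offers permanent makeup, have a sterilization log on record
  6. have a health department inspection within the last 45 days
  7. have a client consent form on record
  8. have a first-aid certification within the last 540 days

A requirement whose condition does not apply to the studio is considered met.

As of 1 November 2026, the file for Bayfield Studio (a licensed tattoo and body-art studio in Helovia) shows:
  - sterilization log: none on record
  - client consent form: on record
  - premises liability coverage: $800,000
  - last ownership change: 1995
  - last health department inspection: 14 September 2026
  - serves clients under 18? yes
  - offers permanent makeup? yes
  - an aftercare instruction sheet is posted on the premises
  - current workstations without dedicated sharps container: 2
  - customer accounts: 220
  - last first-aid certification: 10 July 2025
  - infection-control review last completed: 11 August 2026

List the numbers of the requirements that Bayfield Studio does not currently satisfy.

1, 3, 4, 5, 6

1. premises liability coverage $800,000 < $850,000 → not met
2. aftercare instruction sheet present → met
3. infection-control review 82 days ago vs limit 60 → not met
4. condition 'serves clients under 18' holds; workstations without dedicated sharps container 2 > 0 → not met
5. condition 'offers permanent makeup' holds; sterilization log absent → not met
6. health department inspection 48 days ago vs limit 45 → not met
7. client consent form present → met
8. first-aid certification 479 days ago vs limit 540 → met
Not met: 1, 3, 4, 5, 6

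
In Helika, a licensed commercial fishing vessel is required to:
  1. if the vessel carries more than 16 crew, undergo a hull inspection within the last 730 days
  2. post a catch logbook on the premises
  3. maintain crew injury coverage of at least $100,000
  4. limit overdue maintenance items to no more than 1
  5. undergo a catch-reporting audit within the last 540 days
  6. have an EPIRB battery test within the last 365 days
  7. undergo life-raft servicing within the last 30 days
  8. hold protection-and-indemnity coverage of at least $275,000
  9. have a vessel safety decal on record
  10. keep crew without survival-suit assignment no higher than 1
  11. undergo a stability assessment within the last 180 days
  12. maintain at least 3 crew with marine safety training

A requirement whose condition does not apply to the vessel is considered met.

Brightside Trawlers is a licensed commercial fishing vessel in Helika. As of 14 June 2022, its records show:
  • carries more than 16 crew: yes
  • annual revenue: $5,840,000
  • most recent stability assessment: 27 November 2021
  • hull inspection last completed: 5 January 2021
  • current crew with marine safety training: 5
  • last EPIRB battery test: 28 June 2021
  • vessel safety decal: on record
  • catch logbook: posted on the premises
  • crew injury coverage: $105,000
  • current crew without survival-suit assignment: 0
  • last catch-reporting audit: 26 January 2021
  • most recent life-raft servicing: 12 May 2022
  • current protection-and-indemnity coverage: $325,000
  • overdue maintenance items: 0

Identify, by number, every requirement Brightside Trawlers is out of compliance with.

1. condition 'carries more than 16 crew' holds; hull inspection 525 days ago vs limit 730 → met
2. catch logbook present → met
3. crew injury coverage $105,000 ≥ $100,000 → met
4. overdue maintenance items 0 ≤ 1 → met
5. catch-reporting audit 504 days ago vs limit 540 → met
6. EPIRB battery test 351 days ago vs limit 365 → met
7. life-raft servicing 33 days ago vs limit 30 → not met
8. protection-and-indemnity coverage $325,000 ≥ $275,000 → met
9. vessel safety decal present → met
10. crew without survival-suit assignment 0 ≤ 1 → met
11. stability assessment 199 days ago vs limit 180 → not met
12. crew with marine safety training 5 ≥ 3 → met
Not met: 7, 11

7, 11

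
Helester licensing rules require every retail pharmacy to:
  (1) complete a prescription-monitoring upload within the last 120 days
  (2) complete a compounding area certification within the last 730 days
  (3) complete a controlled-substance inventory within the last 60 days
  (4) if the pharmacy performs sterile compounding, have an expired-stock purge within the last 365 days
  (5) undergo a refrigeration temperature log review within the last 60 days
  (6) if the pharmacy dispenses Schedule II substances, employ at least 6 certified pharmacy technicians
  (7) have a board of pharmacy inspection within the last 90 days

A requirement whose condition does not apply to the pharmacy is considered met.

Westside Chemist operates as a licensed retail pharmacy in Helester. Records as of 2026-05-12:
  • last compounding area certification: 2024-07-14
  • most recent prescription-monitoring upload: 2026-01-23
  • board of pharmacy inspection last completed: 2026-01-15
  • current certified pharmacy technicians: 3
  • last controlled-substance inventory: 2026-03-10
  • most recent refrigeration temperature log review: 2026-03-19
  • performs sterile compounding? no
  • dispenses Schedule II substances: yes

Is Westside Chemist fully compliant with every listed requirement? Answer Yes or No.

No

1. prescription-monitoring upload 109 days ago vs limit 120 → met
2. compounding area certification 667 days ago vs limit 730 → met
3. controlled-substance inventory 63 days ago vs limit 60 → not met
4. condition 'performs sterile compounding' does not hold → requirement n/a → met
5. refrigeration temperature log review 54 days ago vs limit 60 → met
6. condition 'dispenses Schedule II substances' holds; certified pharmacy technicians 3 < 6 → not met
7. board of pharmacy inspection 117 days ago vs limit 90 → not met
Not met: 3, 6, 7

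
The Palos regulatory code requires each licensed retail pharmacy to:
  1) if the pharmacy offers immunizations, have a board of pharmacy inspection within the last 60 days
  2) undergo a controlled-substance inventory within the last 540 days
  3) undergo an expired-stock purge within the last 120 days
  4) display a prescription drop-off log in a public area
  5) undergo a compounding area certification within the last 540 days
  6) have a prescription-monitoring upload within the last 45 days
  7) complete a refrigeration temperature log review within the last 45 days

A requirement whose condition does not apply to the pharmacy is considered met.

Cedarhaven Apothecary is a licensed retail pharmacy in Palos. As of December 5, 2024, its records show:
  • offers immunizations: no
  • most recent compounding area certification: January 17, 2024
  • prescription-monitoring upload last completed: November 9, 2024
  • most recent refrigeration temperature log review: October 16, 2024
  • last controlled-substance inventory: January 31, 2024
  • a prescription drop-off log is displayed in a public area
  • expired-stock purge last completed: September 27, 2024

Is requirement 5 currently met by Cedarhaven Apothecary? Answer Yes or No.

Yes

5. compounding area certification 323 days ago vs limit 540 → met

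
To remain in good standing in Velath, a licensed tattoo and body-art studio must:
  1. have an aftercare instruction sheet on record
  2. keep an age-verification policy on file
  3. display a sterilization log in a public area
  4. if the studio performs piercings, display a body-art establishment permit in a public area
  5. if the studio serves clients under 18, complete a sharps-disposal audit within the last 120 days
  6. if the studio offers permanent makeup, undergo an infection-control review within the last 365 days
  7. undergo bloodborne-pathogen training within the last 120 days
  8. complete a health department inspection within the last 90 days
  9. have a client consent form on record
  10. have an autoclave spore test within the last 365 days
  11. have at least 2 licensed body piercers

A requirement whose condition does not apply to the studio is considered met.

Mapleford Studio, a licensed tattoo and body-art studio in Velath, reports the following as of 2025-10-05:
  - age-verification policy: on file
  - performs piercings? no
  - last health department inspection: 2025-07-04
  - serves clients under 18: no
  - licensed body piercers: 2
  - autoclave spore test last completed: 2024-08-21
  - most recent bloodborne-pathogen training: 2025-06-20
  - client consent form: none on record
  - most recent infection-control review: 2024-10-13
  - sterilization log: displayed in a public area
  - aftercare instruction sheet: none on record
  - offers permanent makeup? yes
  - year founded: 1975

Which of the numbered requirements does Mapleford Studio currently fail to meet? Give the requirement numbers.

1, 8, 9, 10

1. aftercare instruction sheet absent → not met
2. age-verification policy present → met
3. sterilization log present → met
4. condition 'performs piercings' does not hold → requirement n/a → met
5. condition 'serves clients under 18' does not hold → requirement n/a → met
6. condition 'offers permanent makeup' holds; infection-control review 357 days ago vs limit 365 → met
7. bloodborne-pathogen training 107 days ago vs limit 120 → met
8. health department inspection 93 days ago vs limit 90 → not met
9. client consent form absent → not met
10. autoclave spore test 410 days ago vs limit 365 → not met
11. licensed body piercers 2 ≥ 2 → met
Not met: 1, 8, 9, 10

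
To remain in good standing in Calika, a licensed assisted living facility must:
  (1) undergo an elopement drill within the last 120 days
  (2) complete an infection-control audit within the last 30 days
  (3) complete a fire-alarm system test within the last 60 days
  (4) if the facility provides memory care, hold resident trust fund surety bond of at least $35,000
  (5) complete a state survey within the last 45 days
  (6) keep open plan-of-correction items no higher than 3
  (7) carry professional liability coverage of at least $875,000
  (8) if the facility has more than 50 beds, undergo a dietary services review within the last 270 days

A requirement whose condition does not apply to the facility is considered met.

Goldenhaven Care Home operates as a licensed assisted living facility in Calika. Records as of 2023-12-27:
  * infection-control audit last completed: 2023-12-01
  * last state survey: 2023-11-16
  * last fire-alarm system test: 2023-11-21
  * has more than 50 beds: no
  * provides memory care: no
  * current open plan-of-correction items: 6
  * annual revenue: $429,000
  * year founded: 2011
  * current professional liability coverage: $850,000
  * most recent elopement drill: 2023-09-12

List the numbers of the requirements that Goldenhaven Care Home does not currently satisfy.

1. elopement drill 106 days ago vs limit 120 → met
2. infection-control audit 26 days ago vs limit 30 → met
3. fire-alarm system test 36 days ago vs limit 60 → met
4. condition 'provides memory care' does not hold → requirement n/a → met
5. state survey 41 days ago vs limit 45 → met
6. open plan-of-correction items 6 > 3 → not met
7. professional liability coverage $850,000 < $875,000 → not met
8. condition 'has more than 50 beds' does not hold → requirement n/a → met
Not met: 6, 7

6, 7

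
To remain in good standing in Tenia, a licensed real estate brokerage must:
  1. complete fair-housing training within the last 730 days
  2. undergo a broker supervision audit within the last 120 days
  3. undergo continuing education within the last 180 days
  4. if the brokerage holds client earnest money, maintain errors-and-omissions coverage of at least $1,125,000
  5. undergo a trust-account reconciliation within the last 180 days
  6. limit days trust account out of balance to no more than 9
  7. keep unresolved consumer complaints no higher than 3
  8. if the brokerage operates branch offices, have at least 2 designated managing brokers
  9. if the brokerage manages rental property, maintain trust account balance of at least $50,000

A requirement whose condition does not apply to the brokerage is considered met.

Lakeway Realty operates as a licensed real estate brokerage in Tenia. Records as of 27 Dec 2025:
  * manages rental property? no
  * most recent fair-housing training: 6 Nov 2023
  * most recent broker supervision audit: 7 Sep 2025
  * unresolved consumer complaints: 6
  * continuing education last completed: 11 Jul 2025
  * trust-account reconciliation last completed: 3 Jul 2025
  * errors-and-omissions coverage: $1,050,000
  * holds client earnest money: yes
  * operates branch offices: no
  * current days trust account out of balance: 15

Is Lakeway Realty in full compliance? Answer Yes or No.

No

1. fair-housing training 782 days ago vs limit 730 → not met
2. broker supervision audit 111 days ago vs limit 120 → met
3. continuing education 169 days ago vs limit 180 → met
4. condition 'holds client earnest money' holds; errors-and-omissions coverage $1,050,000 < $1,125,000 → not met
5. trust-account reconciliation 177 days ago vs limit 180 → met
6. days trust account out of balance 15 > 9 → not met
7. unresolved consumer complaints 6 > 3 → not met
8. condition 'operates branch offices' does not hold → requirement n/a → met
9. condition 'manages rental property' does not hold → requirement n/a → met
Not met: 1, 4, 6, 7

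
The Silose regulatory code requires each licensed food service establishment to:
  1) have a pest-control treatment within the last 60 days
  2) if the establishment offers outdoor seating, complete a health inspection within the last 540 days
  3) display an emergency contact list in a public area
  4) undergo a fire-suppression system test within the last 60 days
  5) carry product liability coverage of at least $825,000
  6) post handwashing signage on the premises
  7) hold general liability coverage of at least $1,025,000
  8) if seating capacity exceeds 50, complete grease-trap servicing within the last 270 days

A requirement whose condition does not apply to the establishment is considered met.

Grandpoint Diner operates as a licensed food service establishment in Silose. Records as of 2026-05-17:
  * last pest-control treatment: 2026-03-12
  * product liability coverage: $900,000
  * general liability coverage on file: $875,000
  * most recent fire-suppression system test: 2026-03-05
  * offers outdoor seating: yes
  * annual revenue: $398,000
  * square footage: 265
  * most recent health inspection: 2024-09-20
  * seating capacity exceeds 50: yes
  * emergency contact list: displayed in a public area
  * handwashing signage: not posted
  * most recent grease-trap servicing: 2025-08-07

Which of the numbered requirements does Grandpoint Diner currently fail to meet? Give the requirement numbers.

1, 2, 4, 6, 7, 8

1. pest-control treatment 66 days ago vs limit 60 → not met
2. condition 'offers outdoor seating' holds; health inspection 604 days ago vs limit 540 → not met
3. emergency contact list present → met
4. fire-suppression system test 73 days ago vs limit 60 → not met
5. product liability coverage $900,000 ≥ $825,000 → met
6. handwashing signage absent → not met
7. general liability coverage $875,000 < $1,025,000 → not met
8. condition 'seating capacity exceeds 50' holds; grease-trap servicing 283 days ago vs limit 270 → not met
Not met: 1, 2, 4, 6, 7, 8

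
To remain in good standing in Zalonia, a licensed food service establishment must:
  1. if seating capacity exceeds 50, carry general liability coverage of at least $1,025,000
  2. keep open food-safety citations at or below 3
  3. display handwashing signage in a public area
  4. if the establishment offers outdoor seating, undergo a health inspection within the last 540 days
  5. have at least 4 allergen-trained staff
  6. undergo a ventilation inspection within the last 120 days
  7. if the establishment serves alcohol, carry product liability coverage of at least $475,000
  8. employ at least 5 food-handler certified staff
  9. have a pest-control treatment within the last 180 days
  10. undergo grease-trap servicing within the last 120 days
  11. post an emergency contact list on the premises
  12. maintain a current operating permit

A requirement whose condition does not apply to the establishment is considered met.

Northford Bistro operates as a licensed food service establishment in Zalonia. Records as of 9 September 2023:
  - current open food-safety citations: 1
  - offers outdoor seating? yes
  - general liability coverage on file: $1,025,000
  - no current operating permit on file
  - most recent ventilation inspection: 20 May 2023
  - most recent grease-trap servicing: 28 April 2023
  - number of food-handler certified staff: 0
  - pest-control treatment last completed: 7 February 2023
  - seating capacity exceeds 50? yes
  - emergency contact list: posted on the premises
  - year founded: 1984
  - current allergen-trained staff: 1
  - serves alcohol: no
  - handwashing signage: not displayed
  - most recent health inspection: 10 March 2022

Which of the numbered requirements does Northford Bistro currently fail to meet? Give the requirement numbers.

3, 4, 5, 8, 9, 10, 12

1. condition 'seating capacity exceeds 50' holds; general liability coverage $1,025,000 ≥ $1,025,000 → met
2. open food-safety citations 1 ≤ 3 → met
3. handwashing signage absent → not met
4. condition 'offers outdoor seating' holds; health inspection 548 days ago vs limit 540 → not met
5. allergen-trained staff 1 < 4 → not met
6. ventilation inspection 112 days ago vs limit 120 → met
7. condition 'serves alcohol' does not hold → requirement n/a → met
8. food-handler certified staff 0 < 5 → not met
9. pest-control treatment 214 days ago vs limit 180 → not met
10. grease-trap servicing 134 days ago vs limit 120 → not met
11. emergency contact list present → met
12. current operating permit absent → not met
Not met: 3, 4, 5, 8, 9, 10, 12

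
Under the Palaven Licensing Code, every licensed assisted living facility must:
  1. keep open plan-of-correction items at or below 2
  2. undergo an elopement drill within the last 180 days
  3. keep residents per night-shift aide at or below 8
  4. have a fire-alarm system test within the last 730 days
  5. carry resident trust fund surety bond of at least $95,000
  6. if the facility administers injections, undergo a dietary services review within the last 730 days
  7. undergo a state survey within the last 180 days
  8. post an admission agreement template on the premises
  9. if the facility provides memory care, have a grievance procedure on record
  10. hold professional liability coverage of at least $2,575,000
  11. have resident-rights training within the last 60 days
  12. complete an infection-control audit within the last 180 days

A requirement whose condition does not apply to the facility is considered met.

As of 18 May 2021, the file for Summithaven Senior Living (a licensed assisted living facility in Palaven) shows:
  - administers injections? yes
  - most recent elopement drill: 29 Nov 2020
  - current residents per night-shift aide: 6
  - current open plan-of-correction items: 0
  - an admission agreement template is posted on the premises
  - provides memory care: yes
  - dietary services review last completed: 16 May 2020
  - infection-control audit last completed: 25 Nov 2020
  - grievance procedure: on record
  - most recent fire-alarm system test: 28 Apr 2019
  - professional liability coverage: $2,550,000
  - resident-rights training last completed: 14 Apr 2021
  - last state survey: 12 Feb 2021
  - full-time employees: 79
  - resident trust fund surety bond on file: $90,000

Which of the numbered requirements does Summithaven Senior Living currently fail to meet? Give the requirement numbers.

1. open plan-of-correction items 0 ≤ 2 → met
2. elopement drill 170 days ago vs limit 180 → met
3. residents per night-shift aide 6 ≤ 8 → met
4. fire-alarm system test 751 days ago vs limit 730 → not met
5. resident trust fund surety bond $90,000 < $95,000 → not met
6. condition 'administers injections' holds; dietary services review 367 days ago vs limit 730 → met
7. state survey 95 days ago vs limit 180 → met
8. admission agreement template present → met
9. condition 'provides memory care' holds; grievance procedure present → met
10. professional liability coverage $2,550,000 < $2,575,000 → not met
11. resident-rights training 34 days ago vs limit 60 → met
12. infection-control audit 174 days ago vs limit 180 → met
Not met: 4, 5, 10

4, 5, 10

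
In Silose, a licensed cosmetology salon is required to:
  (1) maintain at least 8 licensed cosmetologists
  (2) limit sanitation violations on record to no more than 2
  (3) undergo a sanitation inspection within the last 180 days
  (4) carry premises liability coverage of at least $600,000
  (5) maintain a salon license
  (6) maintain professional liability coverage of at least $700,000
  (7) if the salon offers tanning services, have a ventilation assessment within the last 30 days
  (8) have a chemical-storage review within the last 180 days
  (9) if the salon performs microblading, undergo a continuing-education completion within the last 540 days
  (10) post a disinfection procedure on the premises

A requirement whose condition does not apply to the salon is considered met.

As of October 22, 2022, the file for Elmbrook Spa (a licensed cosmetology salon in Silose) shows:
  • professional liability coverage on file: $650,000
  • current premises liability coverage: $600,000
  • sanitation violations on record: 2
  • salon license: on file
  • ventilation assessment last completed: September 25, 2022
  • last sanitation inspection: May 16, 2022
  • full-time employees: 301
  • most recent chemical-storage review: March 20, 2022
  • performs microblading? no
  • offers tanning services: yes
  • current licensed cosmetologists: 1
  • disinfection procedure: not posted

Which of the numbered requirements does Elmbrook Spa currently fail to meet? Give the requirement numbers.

1, 6, 8, 10

1. licensed cosmetologists 1 < 8 → not met
2. sanitation violations on record 2 ≤ 2 → met
3. sanitation inspection 159 days ago vs limit 180 → met
4. premises liability coverage $600,000 ≥ $600,000 → met
5. salon license present → met
6. professional liability coverage $650,000 < $700,000 → not met
7. condition 'offers tanning services' holds; ventilation assessment 27 days ago vs limit 30 → met
8. chemical-storage review 216 days ago vs limit 180 → not met
9. condition 'performs microblading' does not hold → requirement n/a → met
10. disinfection procedure absent → not met
Not met: 1, 6, 8, 10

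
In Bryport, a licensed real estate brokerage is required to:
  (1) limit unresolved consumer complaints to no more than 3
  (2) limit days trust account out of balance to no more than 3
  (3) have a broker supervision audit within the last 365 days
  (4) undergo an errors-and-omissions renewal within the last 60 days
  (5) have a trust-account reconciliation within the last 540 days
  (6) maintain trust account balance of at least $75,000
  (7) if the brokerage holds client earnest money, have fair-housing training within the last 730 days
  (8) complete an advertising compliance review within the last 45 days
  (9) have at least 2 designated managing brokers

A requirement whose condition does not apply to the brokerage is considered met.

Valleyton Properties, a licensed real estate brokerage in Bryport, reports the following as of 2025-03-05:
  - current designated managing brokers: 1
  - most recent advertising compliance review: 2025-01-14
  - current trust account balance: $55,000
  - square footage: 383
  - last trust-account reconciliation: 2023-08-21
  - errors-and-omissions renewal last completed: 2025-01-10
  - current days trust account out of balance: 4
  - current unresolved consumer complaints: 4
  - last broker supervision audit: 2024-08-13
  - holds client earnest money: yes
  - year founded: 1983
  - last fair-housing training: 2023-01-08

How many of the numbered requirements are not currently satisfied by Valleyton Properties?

7

1. unresolved consumer complaints 4 > 3 → not met
2. days trust account out of balance 4 > 3 → not met
3. broker supervision audit 204 days ago vs limit 365 → met
4. errors-and-omissions renewal 54 days ago vs limit 60 → met
5. trust-account reconciliation 562 days ago vs limit 540 → not met
6. trust account balance $55,000 < $75,000 → not met
7. condition 'holds client earnest money' holds; fair-housing training 787 days ago vs limit 730 → not met
8. advertising compliance review 50 days ago vs limit 45 → not met
9. designated managing brokers 1 < 2 → not met
Not met: 7 of 9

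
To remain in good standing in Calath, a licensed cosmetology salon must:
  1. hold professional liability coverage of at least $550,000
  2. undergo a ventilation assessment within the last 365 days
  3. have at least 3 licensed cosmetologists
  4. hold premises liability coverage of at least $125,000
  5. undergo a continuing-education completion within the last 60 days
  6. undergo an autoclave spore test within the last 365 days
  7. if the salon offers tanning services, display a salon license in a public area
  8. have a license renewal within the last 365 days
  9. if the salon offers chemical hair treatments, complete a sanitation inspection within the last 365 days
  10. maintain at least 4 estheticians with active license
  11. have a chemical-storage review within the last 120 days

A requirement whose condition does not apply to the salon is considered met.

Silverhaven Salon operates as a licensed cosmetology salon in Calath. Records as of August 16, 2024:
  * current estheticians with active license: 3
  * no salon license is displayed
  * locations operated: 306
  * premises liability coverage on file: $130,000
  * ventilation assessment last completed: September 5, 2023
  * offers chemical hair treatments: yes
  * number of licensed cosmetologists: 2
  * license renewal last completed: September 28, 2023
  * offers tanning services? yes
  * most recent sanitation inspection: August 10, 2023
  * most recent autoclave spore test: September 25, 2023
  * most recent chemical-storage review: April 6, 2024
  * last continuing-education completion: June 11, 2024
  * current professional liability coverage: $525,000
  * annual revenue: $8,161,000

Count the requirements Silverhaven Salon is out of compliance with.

7

1. professional liability coverage $525,000 < $550,000 → not met
2. ventilation assessment 346 days ago vs limit 365 → met
3. licensed cosmetologists 2 < 3 → not met
4. premises liability coverage $130,000 ≥ $125,000 → met
5. continuing-education completion 66 days ago vs limit 60 → not met
6. autoclave spore test 326 days ago vs limit 365 → met
7. condition 'offers tanning services' holds; salon license absent → not met
8. license renewal 323 days ago vs limit 365 → met
9. condition 'offers chemical hair treatments' holds; sanitation inspection 372 days ago vs limit 365 → not met
10. estheticians with active license 3 < 4 → not met
11. chemical-storage review 132 days ago vs limit 120 → not met
Not met: 7 of 11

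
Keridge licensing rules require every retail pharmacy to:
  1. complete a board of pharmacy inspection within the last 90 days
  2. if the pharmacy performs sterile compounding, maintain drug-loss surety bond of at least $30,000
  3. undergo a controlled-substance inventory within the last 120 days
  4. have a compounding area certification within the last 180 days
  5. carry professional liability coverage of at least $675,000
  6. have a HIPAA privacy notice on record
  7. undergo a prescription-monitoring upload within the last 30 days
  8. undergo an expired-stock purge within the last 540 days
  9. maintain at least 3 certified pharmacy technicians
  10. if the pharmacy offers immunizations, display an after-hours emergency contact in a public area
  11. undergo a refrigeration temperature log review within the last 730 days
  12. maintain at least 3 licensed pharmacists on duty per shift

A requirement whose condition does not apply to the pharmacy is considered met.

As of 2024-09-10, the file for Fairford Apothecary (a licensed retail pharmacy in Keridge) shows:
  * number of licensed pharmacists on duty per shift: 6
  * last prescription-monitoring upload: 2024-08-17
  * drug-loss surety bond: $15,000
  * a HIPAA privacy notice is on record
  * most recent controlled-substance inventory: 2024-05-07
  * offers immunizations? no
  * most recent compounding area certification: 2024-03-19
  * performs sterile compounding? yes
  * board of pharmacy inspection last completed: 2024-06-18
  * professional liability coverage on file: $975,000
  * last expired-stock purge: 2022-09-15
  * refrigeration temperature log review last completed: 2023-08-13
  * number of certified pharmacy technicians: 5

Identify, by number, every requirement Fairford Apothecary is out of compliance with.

1. board of pharmacy inspection 84 days ago vs limit 90 → met
2. condition 'performs sterile compounding' holds; drug-loss surety bond $15,000 < $30,000 → not met
3. controlled-substance inventory 126 days ago vs limit 120 → not met
4. compounding area certification 175 days ago vs limit 180 → met
5. professional liability coverage $975,000 ≥ $675,000 → met
6. HIPAA privacy notice present → met
7. prescription-monitoring upload 24 days ago vs limit 30 → met
8. expired-stock purge 726 days ago vs limit 540 → not met
9. certified pharmacy technicians 5 ≥ 3 → met
10. condition 'offers immunizations' does not hold → requirement n/a → met
11. refrigeration temperature log review 394 days ago vs limit 730 → met
12. licensed pharmacists on duty per shift 6 ≥ 3 → met
Not met: 2, 3, 8

2, 3, 8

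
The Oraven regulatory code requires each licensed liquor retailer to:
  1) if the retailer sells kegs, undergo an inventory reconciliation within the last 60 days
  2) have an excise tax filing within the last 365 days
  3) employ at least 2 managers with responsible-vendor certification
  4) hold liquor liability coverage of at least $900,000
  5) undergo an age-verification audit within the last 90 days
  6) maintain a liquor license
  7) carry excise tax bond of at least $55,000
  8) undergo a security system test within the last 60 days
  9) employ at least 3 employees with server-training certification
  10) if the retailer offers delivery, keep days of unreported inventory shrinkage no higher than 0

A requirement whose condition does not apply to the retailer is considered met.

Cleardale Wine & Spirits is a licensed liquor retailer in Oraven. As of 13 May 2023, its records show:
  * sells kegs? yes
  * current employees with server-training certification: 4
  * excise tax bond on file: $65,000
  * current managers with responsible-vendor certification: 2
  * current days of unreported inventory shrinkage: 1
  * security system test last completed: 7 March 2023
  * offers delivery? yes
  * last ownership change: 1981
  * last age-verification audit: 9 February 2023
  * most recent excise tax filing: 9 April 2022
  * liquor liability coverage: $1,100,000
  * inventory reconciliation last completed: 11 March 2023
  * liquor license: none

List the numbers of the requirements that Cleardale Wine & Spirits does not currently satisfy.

1. condition 'sells kegs' holds; inventory reconciliation 63 days ago vs limit 60 → not met
2. excise tax filing 399 days ago vs limit 365 → not met
3. managers with responsible-vendor certification 2 ≥ 2 → met
4. liquor liability coverage $1,100,000 ≥ $900,000 → met
5. age-verification audit 93 days ago vs limit 90 → not met
6. liquor license absent → not met
7. excise tax bond $65,000 ≥ $55,000 → met
8. security system test 67 days ago vs limit 60 → not met
9. employees with server-training certification 4 ≥ 3 → met
10. condition 'offers delivery' holds; days of unreported inventory shrinkage 1 > 0 → not met
Not met: 1, 2, 5, 6, 8, 10

1, 2, 5, 6, 8, 10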